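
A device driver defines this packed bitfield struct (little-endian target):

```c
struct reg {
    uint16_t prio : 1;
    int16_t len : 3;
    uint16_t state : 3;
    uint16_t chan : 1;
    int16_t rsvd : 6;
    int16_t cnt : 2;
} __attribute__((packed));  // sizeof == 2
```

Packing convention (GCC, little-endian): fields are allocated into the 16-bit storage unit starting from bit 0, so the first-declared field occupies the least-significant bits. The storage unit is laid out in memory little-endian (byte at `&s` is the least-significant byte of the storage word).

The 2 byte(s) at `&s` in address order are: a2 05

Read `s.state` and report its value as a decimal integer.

2

[0]=0xa2 [1]=0x05 (little-endian) → word 0x05a2
prio [0+:1] = (word>>0) & 0x1 = 0
len [1+:3] = (word>>1) & 0x7 = 1
state [4+:3] = (word>>4) & 0x7 = 2  ←
chan [7+:1] = (word>>7) & 0x1 = 1
rsvd [8+:6] = (word>>8) & 0x3f = 5
cnt [14+:2] = (word>>14) & 0x3 = 0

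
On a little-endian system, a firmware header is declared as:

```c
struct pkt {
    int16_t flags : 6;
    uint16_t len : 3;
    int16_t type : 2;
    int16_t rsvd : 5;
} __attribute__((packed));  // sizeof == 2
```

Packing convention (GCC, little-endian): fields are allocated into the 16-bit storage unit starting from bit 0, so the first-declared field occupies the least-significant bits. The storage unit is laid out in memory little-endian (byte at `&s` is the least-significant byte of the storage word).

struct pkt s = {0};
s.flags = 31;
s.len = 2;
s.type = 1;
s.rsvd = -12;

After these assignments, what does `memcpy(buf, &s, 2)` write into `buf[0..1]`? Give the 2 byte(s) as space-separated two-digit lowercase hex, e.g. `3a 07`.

[0+:6] flags=31 & 0x3f = 0x1f; word=0x001f
[6+:3] len=2 & 0x7 = 0x2; word=0x009f
[9+:2] type=1 & 0x3 = 0x1; word=0x029f
[11+:5] rsvd=-12 & 0x1f = 0x14; word=0xa29f
word = 0xa29f → little-endian bytes:
  [0]=0x9f  [1]=0xa2

9f a2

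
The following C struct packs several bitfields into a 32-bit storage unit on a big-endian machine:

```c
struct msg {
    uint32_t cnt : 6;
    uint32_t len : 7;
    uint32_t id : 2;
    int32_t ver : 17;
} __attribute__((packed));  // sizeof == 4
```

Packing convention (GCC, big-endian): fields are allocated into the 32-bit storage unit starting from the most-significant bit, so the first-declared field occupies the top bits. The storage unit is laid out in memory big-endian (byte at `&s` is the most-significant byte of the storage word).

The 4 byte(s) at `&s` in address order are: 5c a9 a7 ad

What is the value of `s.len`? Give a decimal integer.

[0]=0x5c [1]=0xa9 [2]=0xa7 [3]=0xad (big-endian) → word 0x5ca9a7ad
cnt:6 @ bit 26 → (0x5ca9a7ad>>26)&0x3f = 0x17
len:7 @ bit 19 → (0x5ca9a7ad>>19)&0x7f = 0x15  ←
id:2 @ bit 17 → (0x5ca9a7ad>>17)&0x3 = 0x0
ver:17 @ bit 0 → (0x5ca9a7ad>>0)&0x1ffff = 0x1a7ad

21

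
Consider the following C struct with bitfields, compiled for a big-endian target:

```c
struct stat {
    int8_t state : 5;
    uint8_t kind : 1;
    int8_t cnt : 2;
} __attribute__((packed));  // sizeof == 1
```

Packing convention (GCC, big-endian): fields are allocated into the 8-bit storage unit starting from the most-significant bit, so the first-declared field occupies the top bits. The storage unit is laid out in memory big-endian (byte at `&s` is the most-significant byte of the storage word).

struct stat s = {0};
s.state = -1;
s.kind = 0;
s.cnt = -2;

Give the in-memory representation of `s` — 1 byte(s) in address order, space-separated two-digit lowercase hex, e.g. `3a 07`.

[3+:5] state=-1 & 0x1f = 0x1f; word=0xf8
[2+:1] kind=0 & 0x1 = 0x0; word=0xf8
[0+:2] cnt=-2 & 0x3 = 0x2; word=0xfa
word = 0xfa → big-endian bytes:
  [0]=0xfa

fa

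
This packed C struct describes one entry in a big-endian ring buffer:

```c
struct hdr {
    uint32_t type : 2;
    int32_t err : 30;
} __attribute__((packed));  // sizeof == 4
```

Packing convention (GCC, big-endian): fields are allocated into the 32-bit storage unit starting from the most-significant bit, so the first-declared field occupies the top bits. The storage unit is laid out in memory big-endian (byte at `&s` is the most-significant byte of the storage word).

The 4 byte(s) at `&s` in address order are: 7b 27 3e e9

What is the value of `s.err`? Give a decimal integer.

[0]=0x7b [1]=0x27 [2]=0x3e [3]=0xe9 (big-endian) → word 0x7b273ee9
type [30+:2] = (word>>30) & 0x3 = 1
err [0+:30] = (word>>0) & 0x3fffffff = 992427753  ←
err signed 30b, MSB=1: 992427753 - 1073741824 = -81314071

-81314071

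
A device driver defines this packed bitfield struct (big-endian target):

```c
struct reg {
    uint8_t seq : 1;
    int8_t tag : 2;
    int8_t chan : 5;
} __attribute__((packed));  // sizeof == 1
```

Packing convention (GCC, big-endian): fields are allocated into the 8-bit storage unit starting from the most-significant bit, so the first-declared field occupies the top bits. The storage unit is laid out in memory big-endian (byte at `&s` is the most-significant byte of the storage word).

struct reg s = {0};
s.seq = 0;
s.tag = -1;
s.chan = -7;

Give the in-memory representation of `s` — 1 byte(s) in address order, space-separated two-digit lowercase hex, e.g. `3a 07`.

seq:1 = 0 → 0x0 << 7 → word 0x00
tag:2 = -1 → 0x3 << 5 → word 0x60
chan:5 = -7 → 0x19 << 0 → word 0x79
word = 0x79 → big-endian bytes:
  [0]=0x79

79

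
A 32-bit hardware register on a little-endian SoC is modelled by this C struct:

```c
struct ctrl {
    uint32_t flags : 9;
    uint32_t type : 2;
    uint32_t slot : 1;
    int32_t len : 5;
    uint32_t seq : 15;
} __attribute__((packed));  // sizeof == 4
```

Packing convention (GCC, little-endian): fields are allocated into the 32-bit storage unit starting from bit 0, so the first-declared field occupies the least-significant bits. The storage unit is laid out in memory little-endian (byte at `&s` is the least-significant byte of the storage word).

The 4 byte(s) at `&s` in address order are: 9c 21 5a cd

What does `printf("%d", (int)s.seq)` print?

26285

[0]=0x9c [1]=0x21 [2]=0x5a [3]=0xcd (little-endian) → word 0xcd5a219c
flags [0+:9] = (word>>0) & 0x1ff = 412
type [9+:2] = (word>>9) & 0x3 = 0
slot [11+:1] = (word>>11) & 0x1 = 0
len [12+:5] = (word>>12) & 0x1f = 2
seq [17+:15] = (word>>17) & 0x7fff = 26285  ←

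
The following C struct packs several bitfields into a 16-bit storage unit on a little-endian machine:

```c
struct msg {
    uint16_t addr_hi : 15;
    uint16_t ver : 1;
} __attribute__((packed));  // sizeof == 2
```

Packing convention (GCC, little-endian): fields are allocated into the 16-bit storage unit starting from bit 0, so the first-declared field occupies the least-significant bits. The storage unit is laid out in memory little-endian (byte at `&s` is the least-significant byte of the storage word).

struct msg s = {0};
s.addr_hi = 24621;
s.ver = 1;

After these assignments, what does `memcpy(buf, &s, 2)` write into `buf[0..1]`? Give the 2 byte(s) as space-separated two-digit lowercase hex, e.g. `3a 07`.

2d e0

addr_hi (15b) val=24621 bits=0x602d at bit 0: 0x602d
ver (1b) val=1 bits=0x1 at bit 15: 0xe02d
word = 0xe02d → little-endian bytes:
  [0]=0x2d  [1]=0xe0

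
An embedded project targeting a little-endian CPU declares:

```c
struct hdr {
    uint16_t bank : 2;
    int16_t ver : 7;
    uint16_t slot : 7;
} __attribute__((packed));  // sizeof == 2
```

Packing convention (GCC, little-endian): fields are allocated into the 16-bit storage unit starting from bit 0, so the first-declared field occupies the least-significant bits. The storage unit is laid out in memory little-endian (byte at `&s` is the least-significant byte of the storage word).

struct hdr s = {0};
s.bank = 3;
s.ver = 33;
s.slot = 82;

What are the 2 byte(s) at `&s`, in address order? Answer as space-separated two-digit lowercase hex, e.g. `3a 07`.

bank (2b) val=3 bits=0x3 at bit 0: 0x0003
ver (7b) val=33 bits=0x21 at bit 2: 0x0087
slot (7b) val=82 bits=0x52 at bit 9: 0xa487
word = 0xa487 → little-endian bytes:
  [0]=0x87  [1]=0xa4

87 a4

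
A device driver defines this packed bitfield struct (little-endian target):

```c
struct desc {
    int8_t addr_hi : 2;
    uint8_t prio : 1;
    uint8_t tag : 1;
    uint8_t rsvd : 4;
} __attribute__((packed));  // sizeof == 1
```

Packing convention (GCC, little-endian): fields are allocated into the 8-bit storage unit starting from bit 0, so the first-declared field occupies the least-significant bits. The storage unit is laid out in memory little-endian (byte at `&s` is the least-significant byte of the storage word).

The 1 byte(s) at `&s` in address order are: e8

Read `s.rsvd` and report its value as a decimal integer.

[0]=0xe8 (little-endian) → word 0xe8
addr_hi [0+:2] = (word>>0) & 0x3 = 0
prio [2+:1] = (word>>2) & 0x1 = 0
tag [3+:1] = (word>>3) & 0x1 = 1
rsvd [4+:4] = (word>>4) & 0xf = 14  ←

14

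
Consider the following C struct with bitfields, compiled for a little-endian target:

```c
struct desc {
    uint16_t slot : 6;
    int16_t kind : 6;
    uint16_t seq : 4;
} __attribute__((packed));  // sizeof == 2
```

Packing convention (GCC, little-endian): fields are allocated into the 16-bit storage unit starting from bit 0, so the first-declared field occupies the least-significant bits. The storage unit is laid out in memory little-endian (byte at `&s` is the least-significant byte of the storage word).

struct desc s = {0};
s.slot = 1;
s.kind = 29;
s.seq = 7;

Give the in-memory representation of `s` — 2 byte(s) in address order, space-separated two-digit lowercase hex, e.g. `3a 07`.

41 77

slot:6 = 1 → 0x1 << 0 → word 0x0001
kind:6 = 29 → 0x1d << 6 → word 0x0741
seq:4 = 7 → 0x7 << 12 → word 0x7741
word = 0x7741 → little-endian bytes:
  [0]=0x41  [1]=0x77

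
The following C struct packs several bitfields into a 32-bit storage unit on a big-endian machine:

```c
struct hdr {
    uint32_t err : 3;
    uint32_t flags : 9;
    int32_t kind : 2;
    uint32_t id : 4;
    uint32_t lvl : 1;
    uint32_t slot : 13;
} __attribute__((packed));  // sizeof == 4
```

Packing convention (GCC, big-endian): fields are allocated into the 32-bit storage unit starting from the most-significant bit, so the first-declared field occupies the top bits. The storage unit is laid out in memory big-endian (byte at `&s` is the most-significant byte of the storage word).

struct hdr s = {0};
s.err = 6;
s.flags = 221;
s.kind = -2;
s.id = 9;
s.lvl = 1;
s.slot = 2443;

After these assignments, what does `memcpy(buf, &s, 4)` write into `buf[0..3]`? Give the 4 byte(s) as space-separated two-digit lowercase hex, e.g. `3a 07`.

cd da 69 8b

err:3 = 6 → 0x6 << 29 → word 0xc0000000
flags:9 = 221 → 0xdd << 20 → word 0xcdd00000
kind:2 = -2 → 0x2 << 18 → word 0xcdd80000
id:4 = 9 → 0x9 << 14 → word 0xcdda4000
lvl:1 = 1 → 0x1 << 13 → word 0xcdda6000
slot:13 = 2443 → 0x98b << 0 → word 0xcdda698b
word = 0xcdda698b → big-endian bytes:
  [0]=0xcd  [1]=0xda  [2]=0x69  [3]=0x8b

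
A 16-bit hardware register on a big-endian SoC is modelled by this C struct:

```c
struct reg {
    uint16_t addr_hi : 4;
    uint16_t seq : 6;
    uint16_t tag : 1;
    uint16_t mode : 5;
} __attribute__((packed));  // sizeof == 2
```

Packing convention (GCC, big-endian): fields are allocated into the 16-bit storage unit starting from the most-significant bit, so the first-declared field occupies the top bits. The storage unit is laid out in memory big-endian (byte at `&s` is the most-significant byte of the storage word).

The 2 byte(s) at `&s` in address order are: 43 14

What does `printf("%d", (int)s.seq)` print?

12

[0]=0x43 [1]=0x14 (big-endian) → word 0x4314
addr_hi:4 @ bit 12 → (0x4314>>12)&0xf = 0x4
seq:6 @ bit 6 → (0x4314>>6)&0x3f = 0xc  ←
tag:1 @ bit 5 → (0x4314>>5)&0x1 = 0x0
mode:5 @ bit 0 → (0x4314>>0)&0x1f = 0x14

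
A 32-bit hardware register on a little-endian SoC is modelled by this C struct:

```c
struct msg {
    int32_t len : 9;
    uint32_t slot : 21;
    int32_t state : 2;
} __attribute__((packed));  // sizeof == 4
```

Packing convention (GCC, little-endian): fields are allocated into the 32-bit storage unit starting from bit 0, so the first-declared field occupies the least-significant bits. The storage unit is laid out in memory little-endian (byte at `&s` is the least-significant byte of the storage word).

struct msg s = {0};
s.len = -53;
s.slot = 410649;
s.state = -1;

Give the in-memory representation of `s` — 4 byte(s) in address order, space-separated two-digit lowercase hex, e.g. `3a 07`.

cb 33 88 cc

len:9 = -53 → 0x1cb << 0 → word 0x000001cb
slot:21 = 410649 → 0x64419 << 9 → word 0x0c8833cb
state:2 = -1 → 0x3 << 30 → word 0xcc8833cb
word = 0xcc8833cb → little-endian bytes:
  [0]=0xcb  [1]=0x33  [2]=0x88  [3]=0xcc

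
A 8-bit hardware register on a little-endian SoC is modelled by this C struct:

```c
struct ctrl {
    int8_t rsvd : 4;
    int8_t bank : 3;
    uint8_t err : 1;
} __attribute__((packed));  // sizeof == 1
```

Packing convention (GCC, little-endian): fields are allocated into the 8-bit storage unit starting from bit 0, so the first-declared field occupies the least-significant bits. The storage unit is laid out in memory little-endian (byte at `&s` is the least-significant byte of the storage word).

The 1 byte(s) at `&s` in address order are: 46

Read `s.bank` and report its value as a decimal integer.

[0]=0x46 (little-endian) → word 0x46
rsvd:4 @ bit 0 → (0x46>>0)&0xf = 0x6
bank:3 @ bit 4 → (0x46>>4)&0x7 = 0x4  ←
err:1 @ bit 7 → (0x46>>7)&0x1 = 0x0
bank signed 3b, MSB=1: 4 - 8 = -4

-4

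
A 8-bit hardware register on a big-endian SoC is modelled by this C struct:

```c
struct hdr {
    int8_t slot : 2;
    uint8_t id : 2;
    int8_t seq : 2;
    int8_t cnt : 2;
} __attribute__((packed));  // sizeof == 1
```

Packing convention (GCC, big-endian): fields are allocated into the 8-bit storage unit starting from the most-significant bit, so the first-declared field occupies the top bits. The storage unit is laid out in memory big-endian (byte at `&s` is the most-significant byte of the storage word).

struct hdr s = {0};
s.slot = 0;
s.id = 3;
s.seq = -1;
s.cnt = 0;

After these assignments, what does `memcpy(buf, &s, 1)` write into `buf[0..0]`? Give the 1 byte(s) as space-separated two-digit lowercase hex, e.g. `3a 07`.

[6+:2] slot=0 & 0x3 = 0x0; word=0x00
[4+:2] id=3 & 0x3 = 0x3; word=0x30
[2+:2] seq=-1 & 0x3 = 0x3; word=0x3c
[0+:2] cnt=0 & 0x3 = 0x0; word=0x3c
word = 0x3c → big-endian bytes:
  [0]=0x3c

3c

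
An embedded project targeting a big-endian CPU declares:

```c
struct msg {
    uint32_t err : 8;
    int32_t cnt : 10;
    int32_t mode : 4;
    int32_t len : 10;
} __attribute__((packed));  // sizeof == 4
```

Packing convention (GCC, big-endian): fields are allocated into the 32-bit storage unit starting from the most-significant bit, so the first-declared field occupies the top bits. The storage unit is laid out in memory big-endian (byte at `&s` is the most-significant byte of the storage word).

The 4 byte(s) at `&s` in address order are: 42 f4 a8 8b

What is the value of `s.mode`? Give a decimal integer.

-6

[0]=0x42 [1]=0xf4 [2]=0xa8 [3]=0x8b (big-endian) → word 0x42f4a88b
err [24+:8] = (word>>24) & 0xff = 66
cnt [14+:10] = (word>>14) & 0x3ff = 978
mode [10+:4] = (word>>10) & 0xf = 10  ←
len [0+:10] = (word>>0) & 0x3ff = 139
mode signed 4b, MSB=1: 10 - 16 = -6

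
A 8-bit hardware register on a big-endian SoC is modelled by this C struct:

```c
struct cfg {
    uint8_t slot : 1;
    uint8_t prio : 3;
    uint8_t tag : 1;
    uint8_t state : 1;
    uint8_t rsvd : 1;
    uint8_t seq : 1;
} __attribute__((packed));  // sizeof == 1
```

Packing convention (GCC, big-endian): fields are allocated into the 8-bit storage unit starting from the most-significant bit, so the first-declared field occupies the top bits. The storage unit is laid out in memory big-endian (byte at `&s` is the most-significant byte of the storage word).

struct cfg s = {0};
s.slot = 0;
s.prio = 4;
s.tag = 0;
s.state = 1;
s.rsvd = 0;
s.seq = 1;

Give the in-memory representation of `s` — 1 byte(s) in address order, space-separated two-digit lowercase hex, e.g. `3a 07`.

45

slot:1 = 0 → 0x0 << 7 → word 0x00
prio:3 = 4 → 0x4 << 4 → word 0x40
tag:1 = 0 → 0x0 << 3 → word 0x40
state:1 = 1 → 0x1 << 2 → word 0x44
rsvd:1 = 0 → 0x0 << 1 → word 0x44
seq:1 = 1 → 0x1 << 0 → word 0x45
word = 0x45 → big-endian bytes:
  [0]=0x45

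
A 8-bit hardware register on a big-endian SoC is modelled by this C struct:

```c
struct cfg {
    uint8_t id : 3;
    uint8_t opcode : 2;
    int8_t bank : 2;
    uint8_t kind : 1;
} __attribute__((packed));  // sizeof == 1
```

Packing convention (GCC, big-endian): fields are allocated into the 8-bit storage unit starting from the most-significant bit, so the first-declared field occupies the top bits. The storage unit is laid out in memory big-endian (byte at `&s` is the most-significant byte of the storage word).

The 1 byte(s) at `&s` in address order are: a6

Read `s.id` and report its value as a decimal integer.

5

[0]=0xa6 (big-endian) → word 0xa6
id:3 @ bit 5 → (0xa6>>5)&0x7 = 0x5  ←
opcode:2 @ bit 3 → (0xa6>>3)&0x3 = 0x0
bank:2 @ bit 1 → (0xa6>>1)&0x3 = 0x3
kind:1 @ bit 0 → (0xa6>>0)&0x1 = 0x0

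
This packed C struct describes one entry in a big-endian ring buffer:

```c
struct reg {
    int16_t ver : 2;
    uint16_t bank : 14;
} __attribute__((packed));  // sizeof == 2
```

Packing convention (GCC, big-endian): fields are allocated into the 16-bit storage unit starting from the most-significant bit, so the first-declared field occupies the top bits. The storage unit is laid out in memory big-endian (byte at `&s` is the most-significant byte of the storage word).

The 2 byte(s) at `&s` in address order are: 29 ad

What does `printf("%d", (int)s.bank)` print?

[0]=0x29 [1]=0xad (big-endian) → word 0x29ad
ver [14+:2] = (word>>14) & 0x3 = 0
bank [0+:14] = (word>>0) & 0x3fff = 10669  ←

10669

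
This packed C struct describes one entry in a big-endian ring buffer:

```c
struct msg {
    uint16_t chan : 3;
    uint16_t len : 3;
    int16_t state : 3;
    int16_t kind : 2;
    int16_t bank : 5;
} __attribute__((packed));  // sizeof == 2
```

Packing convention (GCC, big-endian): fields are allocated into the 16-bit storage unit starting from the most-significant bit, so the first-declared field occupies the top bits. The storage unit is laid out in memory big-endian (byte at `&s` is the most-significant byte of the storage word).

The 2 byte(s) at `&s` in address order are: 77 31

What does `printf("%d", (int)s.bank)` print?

[0]=0x77 [1]=0x31 (big-endian) → word 0x7731
chan [13+:3] = (word>>13) & 0x7 = 3
len [10+:3] = (word>>10) & 0x7 = 5
state [7+:3] = (word>>7) & 0x7 = 6
kind [5+:2] = (word>>5) & 0x3 = 1
bank [0+:5] = (word>>0) & 0x1f = 17  ←
bank signed 5b, MSB=1: 17 - 32 = -15

-15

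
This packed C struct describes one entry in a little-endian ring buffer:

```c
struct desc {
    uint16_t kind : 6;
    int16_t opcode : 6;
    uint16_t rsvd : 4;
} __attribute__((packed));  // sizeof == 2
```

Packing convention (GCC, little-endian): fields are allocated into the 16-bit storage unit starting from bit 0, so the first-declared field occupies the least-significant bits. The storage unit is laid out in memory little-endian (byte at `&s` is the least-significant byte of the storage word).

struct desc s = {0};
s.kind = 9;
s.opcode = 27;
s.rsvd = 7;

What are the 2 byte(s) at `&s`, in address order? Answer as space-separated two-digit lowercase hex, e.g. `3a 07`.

kind (6b) val=9 bits=0x9 at bit 0: 0x0009
opcode (6b) val=27 bits=0x1b at bit 6: 0x06c9
rsvd (4b) val=7 bits=0x7 at bit 12: 0x76c9
word = 0x76c9 → little-endian bytes:
  [0]=0xc9  [1]=0x76

c9 76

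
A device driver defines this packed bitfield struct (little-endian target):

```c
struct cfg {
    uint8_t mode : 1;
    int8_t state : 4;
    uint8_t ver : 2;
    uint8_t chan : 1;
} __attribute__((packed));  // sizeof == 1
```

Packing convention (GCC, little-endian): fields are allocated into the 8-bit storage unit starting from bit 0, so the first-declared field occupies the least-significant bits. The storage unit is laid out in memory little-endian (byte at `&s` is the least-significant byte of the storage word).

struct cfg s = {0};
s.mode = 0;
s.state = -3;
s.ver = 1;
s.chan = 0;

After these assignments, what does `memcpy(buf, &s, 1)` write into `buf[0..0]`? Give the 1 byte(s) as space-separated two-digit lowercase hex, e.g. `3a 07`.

3a

[0+:1] mode=0 & 0x1 = 0x0; word=0x00
[1+:4] state=-3 & 0xf = 0xd; word=0x1a
[5+:2] ver=1 & 0x3 = 0x1; word=0x3a
[7+:1] chan=0 & 0x1 = 0x0; word=0x3a
word = 0x3a → little-endian bytes:
  [0]=0x3a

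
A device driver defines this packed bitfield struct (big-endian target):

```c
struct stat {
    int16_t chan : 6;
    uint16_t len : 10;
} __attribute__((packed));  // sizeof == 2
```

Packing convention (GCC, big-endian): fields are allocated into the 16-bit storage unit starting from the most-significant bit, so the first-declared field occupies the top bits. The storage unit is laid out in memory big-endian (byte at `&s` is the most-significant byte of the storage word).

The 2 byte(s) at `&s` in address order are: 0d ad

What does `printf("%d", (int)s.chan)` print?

3

[0]=0x0d [1]=0xad (big-endian) → word 0x0dad
chan [10+:6] = (word>>10) & 0x3f = 3  ←
len [0+:10] = (word>>0) & 0x3ff = 429
chan signed 6b, MSB=0: value = 3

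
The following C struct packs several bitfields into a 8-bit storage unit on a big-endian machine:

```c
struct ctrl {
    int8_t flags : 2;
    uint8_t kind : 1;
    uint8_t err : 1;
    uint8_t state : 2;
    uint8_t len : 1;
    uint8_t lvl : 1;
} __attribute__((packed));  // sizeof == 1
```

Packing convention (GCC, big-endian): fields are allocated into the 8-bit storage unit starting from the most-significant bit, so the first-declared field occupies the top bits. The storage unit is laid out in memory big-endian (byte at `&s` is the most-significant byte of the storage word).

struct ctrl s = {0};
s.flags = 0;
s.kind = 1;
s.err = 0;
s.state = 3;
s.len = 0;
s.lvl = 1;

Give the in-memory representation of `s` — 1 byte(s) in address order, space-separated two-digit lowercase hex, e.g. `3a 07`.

flags (2b) val=0 bits=0x0 at bit 6: 0x00
kind (1b) val=1 bits=0x1 at bit 5: 0x20
err (1b) val=0 bits=0x0 at bit 4: 0x20
state (2b) val=3 bits=0x3 at bit 2: 0x2c
len (1b) val=0 bits=0x0 at bit 1: 0x2c
lvl (1b) val=1 bits=0x1 at bit 0: 0x2d
word = 0x2d → big-endian bytes:
  [0]=0x2d

2d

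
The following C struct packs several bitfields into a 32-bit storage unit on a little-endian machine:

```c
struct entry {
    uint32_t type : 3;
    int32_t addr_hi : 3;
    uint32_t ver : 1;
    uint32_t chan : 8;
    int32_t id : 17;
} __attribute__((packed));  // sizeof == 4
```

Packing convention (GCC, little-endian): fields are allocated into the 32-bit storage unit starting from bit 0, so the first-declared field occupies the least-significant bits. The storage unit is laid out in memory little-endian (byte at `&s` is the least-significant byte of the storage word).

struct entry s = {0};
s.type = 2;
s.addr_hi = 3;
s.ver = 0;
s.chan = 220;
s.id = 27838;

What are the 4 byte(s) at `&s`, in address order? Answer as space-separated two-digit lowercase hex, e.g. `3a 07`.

1a 6e 5f 36

type (3b) val=2 bits=0x2 at bit 0: 0x00000002
addr_hi (3b) val=3 bits=0x3 at bit 3: 0x0000001a
ver (1b) val=0 bits=0x0 at bit 6: 0x0000001a
chan (8b) val=220 bits=0xdc at bit 7: 0x00006e1a
id (17b) val=27838 bits=0x6cbe at bit 15: 0x365f6e1a
word = 0x365f6e1a → little-endian bytes:
  [0]=0x1a  [1]=0x6e  [2]=0x5f  [3]=0x36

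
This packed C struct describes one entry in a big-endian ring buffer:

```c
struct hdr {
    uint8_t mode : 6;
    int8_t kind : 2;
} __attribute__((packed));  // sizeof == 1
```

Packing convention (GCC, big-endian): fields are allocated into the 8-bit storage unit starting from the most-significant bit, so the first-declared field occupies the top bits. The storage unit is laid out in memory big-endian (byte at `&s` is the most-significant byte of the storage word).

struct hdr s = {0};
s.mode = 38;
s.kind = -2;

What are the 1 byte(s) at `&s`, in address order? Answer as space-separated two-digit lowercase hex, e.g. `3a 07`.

9a

mode:6 = 38 → 0x26 << 2 → word 0x98
kind:2 = -2 → 0x2 << 0 → word 0x9a
word = 0x9a → big-endian bytes:
  [0]=0x9a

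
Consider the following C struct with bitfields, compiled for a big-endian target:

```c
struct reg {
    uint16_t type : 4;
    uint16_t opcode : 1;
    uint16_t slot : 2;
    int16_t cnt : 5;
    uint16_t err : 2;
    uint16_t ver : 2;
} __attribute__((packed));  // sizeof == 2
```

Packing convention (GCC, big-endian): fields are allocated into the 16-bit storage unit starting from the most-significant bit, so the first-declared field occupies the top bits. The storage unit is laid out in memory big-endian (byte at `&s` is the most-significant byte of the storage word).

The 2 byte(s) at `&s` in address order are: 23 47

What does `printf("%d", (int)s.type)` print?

2

[0]=0x23 [1]=0x47 (big-endian) → word 0x2347
type:4 @ bit 12 → (0x2347>>12)&0xf = 0x2  ←
opcode:1 @ bit 11 → (0x2347>>11)&0x1 = 0x0
slot:2 @ bit 9 → (0x2347>>9)&0x3 = 0x1
cnt:5 @ bit 4 → (0x2347>>4)&0x1f = 0x14
err:2 @ bit 2 → (0x2347>>2)&0x3 = 0x1
ver:2 @ bit 0 → (0x2347>>0)&0x3 = 0x3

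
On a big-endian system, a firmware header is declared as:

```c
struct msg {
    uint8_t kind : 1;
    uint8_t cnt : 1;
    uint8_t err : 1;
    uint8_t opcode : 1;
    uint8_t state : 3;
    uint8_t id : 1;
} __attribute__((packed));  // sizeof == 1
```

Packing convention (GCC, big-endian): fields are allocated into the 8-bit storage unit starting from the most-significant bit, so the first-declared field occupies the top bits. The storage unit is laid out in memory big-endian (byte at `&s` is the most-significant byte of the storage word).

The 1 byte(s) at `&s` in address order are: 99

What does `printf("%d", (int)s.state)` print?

[0]=0x99 (big-endian) → word 0x99
kind [7+:1] = (word>>7) & 0x1 = 1
cnt [6+:1] = (word>>6) & 0x1 = 0
err [5+:1] = (word>>5) & 0x1 = 0
opcode [4+:1] = (word>>4) & 0x1 = 1
state [1+:3] = (word>>1) & 0x7 = 4  ←
id [0+:1] = (word>>0) & 0x1 = 1

4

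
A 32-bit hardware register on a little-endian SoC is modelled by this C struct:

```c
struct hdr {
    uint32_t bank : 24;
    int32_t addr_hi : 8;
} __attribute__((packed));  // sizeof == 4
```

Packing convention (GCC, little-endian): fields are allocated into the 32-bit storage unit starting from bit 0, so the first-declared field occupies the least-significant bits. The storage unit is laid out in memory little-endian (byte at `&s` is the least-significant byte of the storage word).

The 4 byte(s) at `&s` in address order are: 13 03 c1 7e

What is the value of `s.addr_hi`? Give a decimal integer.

126

[0]=0x13 [1]=0x03 [2]=0xc1 [3]=0x7e (little-endian) → word 0x7ec10313
bank:24 @ bit 0 → (0x7ec10313>>0)&0xffffff = 0xc10313
addr_hi:8 @ bit 24 → (0x7ec10313>>24)&0xff = 0x7e  ←
addr_hi signed 8b, MSB=0: value = 126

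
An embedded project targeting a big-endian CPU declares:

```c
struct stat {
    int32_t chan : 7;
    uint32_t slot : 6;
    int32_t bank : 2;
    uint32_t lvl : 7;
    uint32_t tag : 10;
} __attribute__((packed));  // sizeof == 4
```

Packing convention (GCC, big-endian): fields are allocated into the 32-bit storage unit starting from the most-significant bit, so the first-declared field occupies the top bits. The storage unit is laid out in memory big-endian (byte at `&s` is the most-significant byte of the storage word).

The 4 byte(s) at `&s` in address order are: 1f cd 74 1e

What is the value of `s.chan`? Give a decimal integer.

15

[0]=0x1f [1]=0xcd [2]=0x74 [3]=0x1e (big-endian) → word 0x1fcd741e
chan [25+:7] = (word>>25) & 0x7f = 15  ←
slot [19+:6] = (word>>19) & 0x3f = 57
bank [17+:2] = (word>>17) & 0x3 = 2
lvl [10+:7] = (word>>10) & 0x7f = 93
tag [0+:10] = (word>>0) & 0x3ff = 30
chan signed 7b, MSB=0: value = 15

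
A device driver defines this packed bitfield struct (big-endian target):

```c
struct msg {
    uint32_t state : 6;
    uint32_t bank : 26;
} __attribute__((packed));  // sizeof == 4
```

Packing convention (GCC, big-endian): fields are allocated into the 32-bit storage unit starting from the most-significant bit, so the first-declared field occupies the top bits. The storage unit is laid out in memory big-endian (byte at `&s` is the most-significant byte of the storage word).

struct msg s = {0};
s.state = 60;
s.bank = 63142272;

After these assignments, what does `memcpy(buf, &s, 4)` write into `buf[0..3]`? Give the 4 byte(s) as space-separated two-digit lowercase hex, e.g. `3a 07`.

f3 c3 79 80

[26+:6] state=60 & 0x3f = 0x3c; word=0xf0000000
[0+:26] bank=63142272 & 0x3ffffff = 0x3c37980; word=0xf3c37980
word = 0xf3c37980 → big-endian bytes:
  [0]=0xf3  [1]=0xc3  [2]=0x79  [3]=0x80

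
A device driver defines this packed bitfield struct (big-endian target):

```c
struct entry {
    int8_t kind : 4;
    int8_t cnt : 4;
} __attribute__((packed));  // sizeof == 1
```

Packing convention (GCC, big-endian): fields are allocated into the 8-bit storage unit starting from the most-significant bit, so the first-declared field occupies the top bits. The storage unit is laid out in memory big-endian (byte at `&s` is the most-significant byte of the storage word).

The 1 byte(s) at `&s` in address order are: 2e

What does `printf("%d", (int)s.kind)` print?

[0]=0x2e (big-endian) → word 0x2e
kind [4+:4] = (word>>4) & 0xf = 2  ←
cnt [0+:4] = (word>>0) & 0xf = 14
kind signed 4b, MSB=0: value = 2

2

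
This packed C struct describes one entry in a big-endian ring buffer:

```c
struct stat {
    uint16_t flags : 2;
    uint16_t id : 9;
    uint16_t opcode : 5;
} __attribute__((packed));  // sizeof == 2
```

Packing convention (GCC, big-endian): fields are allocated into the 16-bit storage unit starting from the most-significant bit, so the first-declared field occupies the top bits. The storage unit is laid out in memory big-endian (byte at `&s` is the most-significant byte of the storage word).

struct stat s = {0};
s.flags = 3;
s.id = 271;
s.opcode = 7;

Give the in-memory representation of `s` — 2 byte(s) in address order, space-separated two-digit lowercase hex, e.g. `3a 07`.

e1 e7

flags (2b) val=3 bits=0x3 at bit 14: 0xc000
id (9b) val=271 bits=0x10f at bit 5: 0xe1e0
opcode (5b) val=7 bits=0x7 at bit 0: 0xe1e7
word = 0xe1e7 → big-endian bytes:
  [0]=0xe1  [1]=0xe7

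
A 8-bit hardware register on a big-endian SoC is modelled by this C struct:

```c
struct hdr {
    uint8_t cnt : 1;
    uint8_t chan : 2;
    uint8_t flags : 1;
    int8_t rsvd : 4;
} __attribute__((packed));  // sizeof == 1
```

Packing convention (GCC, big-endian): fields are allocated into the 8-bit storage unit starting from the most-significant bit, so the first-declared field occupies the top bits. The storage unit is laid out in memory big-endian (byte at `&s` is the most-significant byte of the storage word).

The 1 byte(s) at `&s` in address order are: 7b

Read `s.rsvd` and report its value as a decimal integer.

-5

[0]=0x7b (big-endian) → word 0x7b
cnt:1 @ bit 7 → (0x7b>>7)&0x1 = 0x0
chan:2 @ bit 5 → (0x7b>>5)&0x3 = 0x3
flags:1 @ bit 4 → (0x7b>>4)&0x1 = 0x1
rsvd:4 @ bit 0 → (0x7b>>0)&0xf = 0xb  ←
rsvd signed 4b, MSB=1: 11 - 16 = -5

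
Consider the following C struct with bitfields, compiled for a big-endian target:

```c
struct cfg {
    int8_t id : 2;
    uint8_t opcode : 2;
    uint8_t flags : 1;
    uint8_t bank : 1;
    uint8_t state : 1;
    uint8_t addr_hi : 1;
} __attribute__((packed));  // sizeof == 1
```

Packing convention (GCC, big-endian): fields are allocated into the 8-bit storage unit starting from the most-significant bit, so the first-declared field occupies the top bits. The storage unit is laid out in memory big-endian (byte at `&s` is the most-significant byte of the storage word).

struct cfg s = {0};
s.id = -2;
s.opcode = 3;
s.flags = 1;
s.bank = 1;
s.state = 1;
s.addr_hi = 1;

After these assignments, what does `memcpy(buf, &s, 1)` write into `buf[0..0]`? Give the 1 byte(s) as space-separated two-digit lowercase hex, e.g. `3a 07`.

[6+:2] id=-2 & 0x3 = 0x2; word=0x80
[4+:2] opcode=3 & 0x3 = 0x3; word=0xb0
[3+:1] flags=1 & 0x1 = 0x1; word=0xb8
[2+:1] bank=1 & 0x1 = 0x1; word=0xbc
[1+:1] state=1 & 0x1 = 0x1; word=0xbe
[0+:1] addr_hi=1 & 0x1 = 0x1; word=0xbf
word = 0xbf → big-endian bytes:
  [0]=0xbf

bf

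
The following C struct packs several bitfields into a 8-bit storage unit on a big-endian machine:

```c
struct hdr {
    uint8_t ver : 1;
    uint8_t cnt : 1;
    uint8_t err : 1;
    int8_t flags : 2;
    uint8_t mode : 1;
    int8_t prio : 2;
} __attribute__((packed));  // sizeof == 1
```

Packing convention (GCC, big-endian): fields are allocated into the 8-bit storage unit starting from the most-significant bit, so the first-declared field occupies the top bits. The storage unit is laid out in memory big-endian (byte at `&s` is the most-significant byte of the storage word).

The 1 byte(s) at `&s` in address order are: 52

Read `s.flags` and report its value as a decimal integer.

-2

[0]=0x52 (big-endian) → word 0x52
ver [7+:1] = (word>>7) & 0x1 = 0
cnt [6+:1] = (word>>6) & 0x1 = 1
err [5+:1] = (word>>5) & 0x1 = 0
flags [3+:2] = (word>>3) & 0x3 = 2  ←
mode [2+:1] = (word>>2) & 0x1 = 0
prio [0+:2] = (word>>0) & 0x3 = 2
flags signed 2b, MSB=1: 2 - 4 = -2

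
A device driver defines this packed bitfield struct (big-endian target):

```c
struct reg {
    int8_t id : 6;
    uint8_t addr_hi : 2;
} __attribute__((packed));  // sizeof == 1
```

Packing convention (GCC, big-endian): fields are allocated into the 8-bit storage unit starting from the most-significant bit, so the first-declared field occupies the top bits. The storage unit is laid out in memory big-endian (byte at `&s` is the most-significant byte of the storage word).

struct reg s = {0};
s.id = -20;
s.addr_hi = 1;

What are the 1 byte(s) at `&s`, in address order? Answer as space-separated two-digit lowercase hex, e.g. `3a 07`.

id (6b) val=-20 bits=0x2c at bit 2: 0xb0
addr_hi (2b) val=1 bits=0x1 at bit 0: 0xb1
word = 0xb1 → big-endian bytes:
  [0]=0xb1

b1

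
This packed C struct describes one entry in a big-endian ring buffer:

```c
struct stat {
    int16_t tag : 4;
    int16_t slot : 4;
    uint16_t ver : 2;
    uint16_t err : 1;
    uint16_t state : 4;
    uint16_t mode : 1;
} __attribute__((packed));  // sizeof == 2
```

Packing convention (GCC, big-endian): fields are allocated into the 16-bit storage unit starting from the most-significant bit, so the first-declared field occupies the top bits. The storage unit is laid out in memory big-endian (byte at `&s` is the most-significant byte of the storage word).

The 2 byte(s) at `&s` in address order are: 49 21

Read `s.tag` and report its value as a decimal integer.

[0]=0x49 [1]=0x21 (big-endian) → word 0x4921
tag:4 @ bit 12 → (0x4921>>12)&0xf = 0x4  ←
slot:4 @ bit 8 → (0x4921>>8)&0xf = 0x9
ver:2 @ bit 6 → (0x4921>>6)&0x3 = 0x0
err:1 @ bit 5 → (0x4921>>5)&0x1 = 0x1
state:4 @ bit 1 → (0x4921>>1)&0xf = 0x0
mode:1 @ bit 0 → (0x4921>>0)&0x1 = 0x1
tag signed 4b, MSB=0: value = 4

4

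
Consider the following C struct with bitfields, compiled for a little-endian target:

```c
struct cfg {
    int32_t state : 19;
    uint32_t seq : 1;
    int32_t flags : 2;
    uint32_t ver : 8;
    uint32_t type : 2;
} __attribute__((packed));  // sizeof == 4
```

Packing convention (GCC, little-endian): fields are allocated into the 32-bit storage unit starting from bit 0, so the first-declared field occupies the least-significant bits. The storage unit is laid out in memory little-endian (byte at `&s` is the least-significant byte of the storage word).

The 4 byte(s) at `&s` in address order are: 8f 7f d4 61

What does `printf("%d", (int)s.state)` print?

-229489

[0]=0x8f [1]=0x7f [2]=0xd4 [3]=0x61 (little-endian) → word 0x61d47f8f
state [0+:19] = (word>>0) & 0x7ffff = 294799  ←
seq [19+:1] = (word>>19) & 0x1 = 0
flags [20+:2] = (word>>20) & 0x3 = 1
ver [22+:8] = (word>>22) & 0xff = 135
type [30+:2] = (word>>30) & 0x3 = 1
state signed 19b, MSB=1: 294799 - 524288 = -229489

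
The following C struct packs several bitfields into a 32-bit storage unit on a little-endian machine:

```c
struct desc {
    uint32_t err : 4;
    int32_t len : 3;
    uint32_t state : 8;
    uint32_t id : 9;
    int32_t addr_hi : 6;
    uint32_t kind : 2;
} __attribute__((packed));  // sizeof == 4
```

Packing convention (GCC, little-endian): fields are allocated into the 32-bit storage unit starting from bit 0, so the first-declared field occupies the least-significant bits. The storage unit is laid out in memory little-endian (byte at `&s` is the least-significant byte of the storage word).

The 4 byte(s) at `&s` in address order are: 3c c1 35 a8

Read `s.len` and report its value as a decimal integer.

3

[0]=0x3c [1]=0xc1 [2]=0x35 [3]=0xa8 (little-endian) → word 0xa835c13c
err:4 @ bit 0 → (0xa835c13c>>0)&0xf = 0xc
len:3 @ bit 4 → (0xa835c13c>>4)&0x7 = 0x3  ←
state:8 @ bit 7 → (0xa835c13c>>7)&0xff = 0x82
id:9 @ bit 15 → (0xa835c13c>>15)&0x1ff = 0x6b
addr_hi:6 @ bit 24 → (0xa835c13c>>24)&0x3f = 0x28
kind:2 @ bit 30 → (0xa835c13c>>30)&0x3 = 0x2
len signed 3b, MSB=0: value = 3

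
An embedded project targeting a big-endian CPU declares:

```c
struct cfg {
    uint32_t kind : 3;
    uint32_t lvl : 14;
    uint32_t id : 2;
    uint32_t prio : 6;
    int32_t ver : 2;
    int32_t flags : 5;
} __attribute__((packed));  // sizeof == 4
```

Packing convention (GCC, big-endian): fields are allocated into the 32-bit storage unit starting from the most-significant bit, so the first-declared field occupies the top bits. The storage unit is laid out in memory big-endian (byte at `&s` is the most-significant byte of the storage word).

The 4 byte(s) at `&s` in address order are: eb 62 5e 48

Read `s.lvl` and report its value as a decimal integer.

5828

[0]=0xeb [1]=0x62 [2]=0x5e [3]=0x48 (big-endian) → word 0xeb625e48
kind:3 @ bit 29 → (0xeb625e48>>29)&0x7 = 0x7
lvl:14 @ bit 15 → (0xeb625e48>>15)&0x3fff = 0x16c4  ←
id:2 @ bit 13 → (0xeb625e48>>13)&0x3 = 0x2
prio:6 @ bit 7 → (0xeb625e48>>7)&0x3f = 0x3c
ver:2 @ bit 5 → (0xeb625e48>>5)&0x3 = 0x2
flags:5 @ bit 0 → (0xeb625e48>>0)&0x1f = 0x8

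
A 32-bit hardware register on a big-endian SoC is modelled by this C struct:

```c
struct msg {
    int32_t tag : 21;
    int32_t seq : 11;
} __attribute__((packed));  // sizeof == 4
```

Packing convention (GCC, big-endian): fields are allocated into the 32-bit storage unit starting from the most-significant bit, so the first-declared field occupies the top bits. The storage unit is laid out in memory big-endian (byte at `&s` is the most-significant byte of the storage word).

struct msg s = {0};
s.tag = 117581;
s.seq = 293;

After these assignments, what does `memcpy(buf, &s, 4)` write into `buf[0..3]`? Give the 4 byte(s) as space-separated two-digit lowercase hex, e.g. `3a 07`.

0e 5a 69 25

tag:21 = 117581 → 0x1cb4d << 11 → word 0x0e5a6800
seq:11 = 293 → 0x125 << 0 → word 0x0e5a6925
word = 0x0e5a6925 → big-endian bytes:
  [0]=0x0e  [1]=0x5a  [2]=0x69  [3]=0x25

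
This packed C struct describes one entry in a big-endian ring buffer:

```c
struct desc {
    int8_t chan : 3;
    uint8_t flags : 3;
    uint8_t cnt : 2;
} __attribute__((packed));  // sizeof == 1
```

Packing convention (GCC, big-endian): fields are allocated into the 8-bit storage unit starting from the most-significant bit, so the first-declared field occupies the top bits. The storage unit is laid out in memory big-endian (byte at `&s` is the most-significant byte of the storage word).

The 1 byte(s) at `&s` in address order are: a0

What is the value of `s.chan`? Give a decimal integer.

[0]=0xa0 (big-endian) → word 0xa0
chan:3 @ bit 5 → (0xa0>>5)&0x7 = 0x5  ←
flags:3 @ bit 2 → (0xa0>>2)&0x7 = 0x0
cnt:2 @ bit 0 → (0xa0>>0)&0x3 = 0x0
chan signed 3b, MSB=1: 5 - 8 = -3

-3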